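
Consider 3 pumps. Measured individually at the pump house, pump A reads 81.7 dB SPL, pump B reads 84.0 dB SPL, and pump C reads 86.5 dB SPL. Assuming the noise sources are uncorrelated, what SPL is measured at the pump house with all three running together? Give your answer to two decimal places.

Uncorrelated sources add in intensity (power), not in dB.
L_total = 10·log₁₀(10^(81.7/10) + 10^(84.0/10) + 10^(86.5/10)) = 10·log₁₀(845800000) = 89.27 dB SPL.

89.27 dB SPL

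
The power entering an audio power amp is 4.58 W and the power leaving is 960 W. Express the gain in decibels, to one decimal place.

For a power ratio, dB = 10·log₁₀(P₂/P₁).
10·log₁₀(960/4.58) = 10·log₁₀(209.6) = 23.2 dB.

23.2 dB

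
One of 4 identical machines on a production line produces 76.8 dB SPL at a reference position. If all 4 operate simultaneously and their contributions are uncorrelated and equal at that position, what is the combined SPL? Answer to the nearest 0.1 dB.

82.8 dB SPL

4 equal incoherent sources raise the level by 10·log₁₀(4) = 6.02 dB.
L_total = 76.8 + 6.02 = 82.8 dB SPL.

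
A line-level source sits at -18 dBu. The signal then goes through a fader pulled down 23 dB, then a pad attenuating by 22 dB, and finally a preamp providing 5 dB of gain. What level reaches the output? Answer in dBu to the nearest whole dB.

Cascaded gains and losses add directly in dB.
-18 − 23 − 22 + 5 = -58 dBu.

-58 dBu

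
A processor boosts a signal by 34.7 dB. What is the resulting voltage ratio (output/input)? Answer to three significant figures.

54.3

Voltage ratio = 10^(dB/20).
10^(34.7/20) = 10^(1.735) = 54.3.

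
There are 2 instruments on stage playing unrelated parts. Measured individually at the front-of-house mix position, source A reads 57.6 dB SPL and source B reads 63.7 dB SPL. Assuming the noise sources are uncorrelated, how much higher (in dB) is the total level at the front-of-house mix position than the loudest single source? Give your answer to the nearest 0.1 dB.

Add the sources as powers (linear), then convert back to dB:
L_total = 10·log₁₀(10^(57.6/10) + 10^(63.7/10)) = 64.65 dB SPL.
Excess over the loudest (63.7 dB): 64.65 − 63.7 = 1.0 dB.

1.0 dB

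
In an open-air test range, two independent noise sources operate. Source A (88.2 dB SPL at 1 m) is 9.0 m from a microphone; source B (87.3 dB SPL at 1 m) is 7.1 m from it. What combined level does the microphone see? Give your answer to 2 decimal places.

At the listener: L_A = 88.2 − 20·log₁₀(9.0) = 69.115 dB; L_B = 87.3 − 20·log₁₀(7.1) = 70.275 dB.
Combined: 10·log₁₀(10^(69.115/10)+10^(70.275/10)) = 72.74 dB SPL.

72.74 dB SPL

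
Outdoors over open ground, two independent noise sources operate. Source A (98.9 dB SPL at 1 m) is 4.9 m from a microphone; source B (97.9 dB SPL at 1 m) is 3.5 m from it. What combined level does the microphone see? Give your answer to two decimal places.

At the listener: L_A = 98.9 − 20·log₁₀(4.9) = 85.096 dB; L_B = 97.9 − 20·log₁₀(3.5) = 87.019 dB.
Combined: 10·log₁₀(10^(85.096/10)+10^(87.019/10)) = 89.17 dB SPL.

89.17 dB SPL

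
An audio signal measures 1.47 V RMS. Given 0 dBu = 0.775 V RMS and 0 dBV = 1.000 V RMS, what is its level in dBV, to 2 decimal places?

dBV = 20·log₁₀(V / 1.000 V).
20·log₁₀(1.47/1.000) = +3.35 dBV.

+3.35 dBV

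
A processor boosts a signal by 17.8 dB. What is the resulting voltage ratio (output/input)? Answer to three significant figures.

Voltage ratio = 10^(dB/20).
10^(17.8/20) = 10^(0.8900) = 7.76.

7.76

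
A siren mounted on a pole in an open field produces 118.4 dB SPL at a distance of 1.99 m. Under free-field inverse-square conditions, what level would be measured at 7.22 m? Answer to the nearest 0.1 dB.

Free-field point source: level drops by 20·log₁₀ of the distance ratio.
ΔL = −20·log₁₀(7.22/1.99) = -11.19 dB, so L₂ = 118.4 + (-11.19) = 107.2 dB SPL.

107.2 dB SPL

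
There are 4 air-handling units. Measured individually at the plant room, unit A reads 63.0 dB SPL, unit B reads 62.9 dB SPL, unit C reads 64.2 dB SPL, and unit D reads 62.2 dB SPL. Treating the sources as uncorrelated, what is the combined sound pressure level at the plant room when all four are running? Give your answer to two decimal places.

69.16 dB SPL

Add the sources as powers (linear), then convert back to dB:
L_total = 10·log₁₀(10^(63.0/10) + 10^(62.9/10) + 10^(64.2/10) + 10^(62.2/10)) = 10·log₁₀(8235000) = 69.16 dB SPL.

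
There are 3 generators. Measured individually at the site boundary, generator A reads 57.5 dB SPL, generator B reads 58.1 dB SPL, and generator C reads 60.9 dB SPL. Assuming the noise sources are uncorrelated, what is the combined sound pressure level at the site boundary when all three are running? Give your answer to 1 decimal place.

63.9 dB SPL

Incoherent sources sum as intensities:
L_total = 10·log₁₀(10^(57.5/10) + 10^(58.1/10) + 10^(60.9/10)) = 10·log₁₀(2438000) = 63.9 dB SPL.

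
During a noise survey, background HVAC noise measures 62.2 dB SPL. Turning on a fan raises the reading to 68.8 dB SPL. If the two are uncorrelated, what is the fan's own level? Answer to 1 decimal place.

67.7 dB SPL

Background correction is a power subtraction:
L_src = 10·log₁₀(10^(68.8/10) − 10^(62.2/10)) = 10·log₁₀(5926000) = 67.7 dB SPL.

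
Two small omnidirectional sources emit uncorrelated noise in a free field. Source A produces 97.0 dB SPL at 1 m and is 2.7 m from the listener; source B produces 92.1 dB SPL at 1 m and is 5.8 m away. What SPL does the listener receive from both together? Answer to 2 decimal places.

88.67 dB SPL

At the listener: L_A = 97.0 − 20·log₁₀(2.7) = 88.373 dB; L_B = 92.1 − 20·log₁₀(5.8) = 76.831 dB.
Combined: 10·log₁₀(10^(88.373/10)+10^(76.831/10)) = 88.67 dB SPL.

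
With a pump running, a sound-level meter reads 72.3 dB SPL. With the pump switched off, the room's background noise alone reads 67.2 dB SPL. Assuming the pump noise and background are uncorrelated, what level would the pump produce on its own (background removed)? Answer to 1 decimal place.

70.7 dB SPL

Remove the background by subtracting linear intensities:
L_src = 10·log₁₀(10^(72.3/10) − 10^(67.2/10)) = 10·log₁₀(11730000) = 70.7 dB SPL.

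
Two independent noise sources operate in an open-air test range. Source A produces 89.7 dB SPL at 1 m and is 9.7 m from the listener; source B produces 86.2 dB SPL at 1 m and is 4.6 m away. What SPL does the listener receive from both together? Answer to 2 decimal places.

At the listener: L_A = 89.7 − 20·log₁₀(9.7) = 69.965 dB; L_B = 86.2 − 20·log₁₀(4.6) = 72.945 dB.
Combined: 10·log₁₀(10^(69.965/10)+10^(72.945/10)) = 74.72 dB SPL.

74.72 dB SPL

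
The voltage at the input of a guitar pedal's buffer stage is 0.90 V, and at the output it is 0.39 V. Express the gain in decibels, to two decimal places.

Voltage is an amplitude quantity, so gain = 20·log₁₀(V_out/V_in).
20·log₁₀(0.39/0.90) = 20·log₁₀(0.4333) = -7.26 dB.

-7.26 dB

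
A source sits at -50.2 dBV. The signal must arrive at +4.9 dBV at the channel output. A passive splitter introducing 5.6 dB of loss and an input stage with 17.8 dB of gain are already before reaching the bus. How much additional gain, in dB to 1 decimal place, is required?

The required make-up gain is the shortfall in the dB sum.
G = +4.9 − (-50.2) + 5.6 − 17.8 = 42.9 dB.

42.9 dB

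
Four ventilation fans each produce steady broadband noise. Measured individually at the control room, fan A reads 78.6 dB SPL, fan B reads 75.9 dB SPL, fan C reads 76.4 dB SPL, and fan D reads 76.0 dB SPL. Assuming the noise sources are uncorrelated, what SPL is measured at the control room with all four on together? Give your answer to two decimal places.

Add the sources as powers (linear), then convert back to dB:
L_total = 10·log₁₀(10^(78.6/10) + 10^(75.9/10) + 10^(76.4/10) + 10^(76.0/10)) = 10·log₁₀(194800000) = 82.90 dB SPL.

82.90 dB SPL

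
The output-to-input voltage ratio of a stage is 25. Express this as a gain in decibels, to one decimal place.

28.0 dB

For a voltage ratio, dB = 20·log₁₀(V₂/V₁).
20·log₁₀(25) = 28.0 dB.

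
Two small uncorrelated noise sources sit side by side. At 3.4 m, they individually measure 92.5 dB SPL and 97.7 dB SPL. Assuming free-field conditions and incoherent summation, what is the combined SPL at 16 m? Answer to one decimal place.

85.4 dB SPL

Combined at 3.4 m: 10·log₁₀(10^(92.5/10)+10^(97.7/10)) = 98.85 dB SPL.
Then apply −20·log₁₀(16/3.4) = -13.45 dB → 85.4 dB SPL.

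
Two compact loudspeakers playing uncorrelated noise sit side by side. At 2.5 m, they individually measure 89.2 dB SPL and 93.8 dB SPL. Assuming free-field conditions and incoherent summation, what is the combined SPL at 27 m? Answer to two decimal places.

74.42 dB SPL

Combined at 2.5 m: 10·log₁₀(10^(89.2/10)+10^(93.8/10)) = 95.093 dB SPL.
Then apply −20·log₁₀(27/2.5) = -20.668 dB → 74.42 dB SPL.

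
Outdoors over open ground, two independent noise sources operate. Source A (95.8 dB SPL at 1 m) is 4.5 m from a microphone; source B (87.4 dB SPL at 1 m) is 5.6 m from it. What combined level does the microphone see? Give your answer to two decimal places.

At the listener: L_A = 95.8 − 20·log₁₀(4.5) = 82.736 dB; L_B = 87.4 − 20·log₁₀(5.6) = 72.436 dB.
Combined: 10·log₁₀(10^(82.736/10)+10^(72.436/10)) = 83.12 dB SPL.

83.12 dB SPL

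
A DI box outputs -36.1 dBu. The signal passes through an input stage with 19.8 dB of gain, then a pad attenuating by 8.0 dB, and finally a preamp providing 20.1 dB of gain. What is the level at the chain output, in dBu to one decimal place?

In dB, series stages simply add:
-36.1 + 19.8 − 8.0 + 20.1 = -4.2 dBu.

-4.2 dBu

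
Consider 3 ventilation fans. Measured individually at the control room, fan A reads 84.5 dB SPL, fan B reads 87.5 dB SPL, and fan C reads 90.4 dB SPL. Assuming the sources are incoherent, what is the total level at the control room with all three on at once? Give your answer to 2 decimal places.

Uncorrelated sources add in intensity (power), not in dB.
L_total = 10·log₁₀(10^(84.5/10) + 10^(87.5/10) + 10^(90.4/10)) = 10·log₁₀(1941000000) = 92.88 dB SPL.

92.88 dB SPL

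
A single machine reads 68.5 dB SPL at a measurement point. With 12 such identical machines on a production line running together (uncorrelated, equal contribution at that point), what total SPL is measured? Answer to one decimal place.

12 equal incoherent sources raise the level by 10·log₁₀(12) = 10.79 dB.
L_total = 68.5 + 10.79 = 79.3 dB SPL.

79.3 dB SPL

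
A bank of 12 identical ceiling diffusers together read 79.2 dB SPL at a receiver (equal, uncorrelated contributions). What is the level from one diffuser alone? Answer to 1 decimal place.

12 equal incoherent sources add 10·log₁₀(12) = 10.79 dB over one source.
L_one = 79.2 − 10.79 = 68.4 dB SPL.

68.4 dB SPL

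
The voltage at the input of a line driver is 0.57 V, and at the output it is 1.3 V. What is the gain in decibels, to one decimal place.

Voltage ratio → dB uses the 20·log₁₀ form:
20·log₁₀(1.3/0.57) = 20·log₁₀(2.281) = 7.2 dB.

7.2 dB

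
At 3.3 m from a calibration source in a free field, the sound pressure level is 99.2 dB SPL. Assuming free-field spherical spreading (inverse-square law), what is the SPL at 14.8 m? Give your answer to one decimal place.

86.2 dB SPL

Free-field point source: level drops by 20·log₁₀ of the distance ratio.
ΔL = −20·log₁₀(14.8/3.3) = -13.03 dB, so L₂ = 99.2 + (-13.03) = 86.2 dB SPL.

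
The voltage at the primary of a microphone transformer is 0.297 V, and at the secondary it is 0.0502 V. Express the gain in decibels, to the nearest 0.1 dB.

-15.4 dB

Voltage ratio → dB uses the 20·log₁₀ form:
20·log₁₀(0.0502/0.297) = 20·log₁₀(0.1690) = -15.4 dB.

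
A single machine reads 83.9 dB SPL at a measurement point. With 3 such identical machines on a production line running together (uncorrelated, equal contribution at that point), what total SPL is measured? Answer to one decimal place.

88.7 dB SPL

3 equal incoherent sources raise the level by 10·log₁₀(3) = 4.77 dB.
L_total = 83.9 + 4.77 = 88.7 dB SPL.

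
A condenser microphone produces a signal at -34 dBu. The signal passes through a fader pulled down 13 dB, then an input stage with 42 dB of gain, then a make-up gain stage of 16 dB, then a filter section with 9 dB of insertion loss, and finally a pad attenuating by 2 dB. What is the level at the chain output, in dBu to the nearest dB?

In dB, series stages simply add:
-34 − 13 + 42 + 16 − 9 − 2 = 0 dBu.

0 dBu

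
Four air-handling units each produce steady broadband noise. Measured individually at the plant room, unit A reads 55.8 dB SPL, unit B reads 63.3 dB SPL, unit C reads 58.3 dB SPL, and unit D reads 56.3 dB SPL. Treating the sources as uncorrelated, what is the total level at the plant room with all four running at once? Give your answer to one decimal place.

65.6 dB SPL

Add the sources as powers (linear), then convert back to dB:
L_total = 10·log₁₀(10^(55.8/10) + 10^(63.3/10) + 10^(58.3/10) + 10^(56.3/10)) = 10·log₁₀(3621000) = 65.6 dB SPL.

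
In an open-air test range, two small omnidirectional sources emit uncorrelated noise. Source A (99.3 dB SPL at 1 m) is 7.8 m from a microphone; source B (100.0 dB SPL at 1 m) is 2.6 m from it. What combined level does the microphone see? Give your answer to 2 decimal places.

At the listener: L_A = 99.3 − 20·log₁₀(7.8) = 81.458 dB; L_B = 100.0 − 20·log₁₀(2.6) = 91.701 dB.
Combined: 10·log₁₀(10^(81.458/10)+10^(91.701/10)) = 92.09 dB SPL.

92.09 dB SPL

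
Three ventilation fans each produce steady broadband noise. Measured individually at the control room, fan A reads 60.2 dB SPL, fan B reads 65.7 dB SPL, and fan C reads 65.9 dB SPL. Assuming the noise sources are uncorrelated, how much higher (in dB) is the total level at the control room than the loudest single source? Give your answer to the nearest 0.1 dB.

Add the sources as powers (linear), then convert back to dB:
L_total = 10·log₁₀(10^(60.2/10) + 10^(65.7/10) + 10^(65.9/10)) = 69.37 dB SPL.
Excess over the loudest (65.9 dB): 69.37 − 65.9 = 3.5 dB.

3.5 dB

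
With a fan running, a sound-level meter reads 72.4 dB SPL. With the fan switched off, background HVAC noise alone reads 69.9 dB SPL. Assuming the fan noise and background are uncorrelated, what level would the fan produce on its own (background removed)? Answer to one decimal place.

68.8 dB SPL

Background correction is a power subtraction:
L_src = 10·log₁₀(10^(72.4/10) − 10^(69.9/10)) = 10·log₁₀(7606000) = 68.8 dB SPL.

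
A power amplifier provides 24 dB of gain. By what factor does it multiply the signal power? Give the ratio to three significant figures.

Power ratio = 10^(dB/10).
10^(24/10) = 10^(2.400) = 251.

251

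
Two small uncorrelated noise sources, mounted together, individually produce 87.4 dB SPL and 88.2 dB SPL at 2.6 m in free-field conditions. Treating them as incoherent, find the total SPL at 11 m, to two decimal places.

78.30 dB SPL

Combined at 2.6 m: 10·log₁₀(10^(87.4/10)+10^(88.2/10)) = 90.829 dB SPL.
Then apply −20·log₁₀(11/2.6) = -12.528 dB → 78.30 dB SPL.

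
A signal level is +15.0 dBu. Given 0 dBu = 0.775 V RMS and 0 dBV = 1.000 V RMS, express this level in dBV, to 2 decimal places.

+12.79 dBV

The offset between the scales is 20·log₁₀(0.775/1.000) = −2.214 dB.
So dBV = +15.0 − 2.214 = +12.79 dBV.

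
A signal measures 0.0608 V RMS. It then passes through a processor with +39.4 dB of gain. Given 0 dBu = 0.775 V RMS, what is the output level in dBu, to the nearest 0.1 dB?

Input level: 20·log₁₀(0.0608/0.775) = -22.11 dBu.
Output: -22.11 + 39.4 = +17.3 dBu.

+17.3 dBu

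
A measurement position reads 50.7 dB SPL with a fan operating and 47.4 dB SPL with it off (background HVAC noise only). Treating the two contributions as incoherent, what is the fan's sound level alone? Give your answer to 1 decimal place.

Subtract intensities: L_src = 10·log₁₀(10^(L_total/10) − 10^(L_bg/10)).
L_src = 10·log₁₀(10^(50.7/10) − 10^(47.4/10)) = 10·log₁₀(62540) = 48.0 dB SPL.

48.0 dB SPL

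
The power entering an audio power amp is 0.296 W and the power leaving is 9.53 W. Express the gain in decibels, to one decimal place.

15.1 dB

Power is a power quantity, so gain = 10·log₁₀(P_out/P_in).
10·log₁₀(9.53/0.296) = 10·log₁₀(32.20) = 15.1 dB.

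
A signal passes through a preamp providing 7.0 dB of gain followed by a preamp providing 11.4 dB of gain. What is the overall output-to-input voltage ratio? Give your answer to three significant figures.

Net gain = 7.0 + 11.4 = 18.4 dB.
Voltage ratio = 10^(18.4/20) = 8.32.

8.32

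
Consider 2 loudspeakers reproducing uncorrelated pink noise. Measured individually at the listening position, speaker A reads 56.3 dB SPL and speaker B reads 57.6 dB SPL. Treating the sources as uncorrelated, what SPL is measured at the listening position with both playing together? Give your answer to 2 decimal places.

60.01 dB SPL

Add the sources as powers (linear), then convert back to dB:
L_total = 10·log₁₀(10^(56.3/10) + 10^(57.6/10)) = 10·log₁₀(1002000) = 60.01 dB SPL.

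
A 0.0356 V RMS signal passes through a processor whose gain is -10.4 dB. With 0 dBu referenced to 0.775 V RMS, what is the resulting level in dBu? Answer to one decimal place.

-37.2 dBu

Input level: 20·log₁₀(0.0356/0.775) = -26.76 dBu.
Output: -26.76 − 10.4 = -37.2 dBu.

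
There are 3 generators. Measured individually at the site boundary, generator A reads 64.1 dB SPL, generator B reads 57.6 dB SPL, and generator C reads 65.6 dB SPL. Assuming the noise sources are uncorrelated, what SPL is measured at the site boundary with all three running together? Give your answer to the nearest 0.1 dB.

Uncorrelated sources add in intensity (power), not in dB.
L_total = 10·log₁₀(10^(64.1/10) + 10^(57.6/10) + 10^(65.6/10)) = 10·log₁₀(6777000) = 68.3 dB SPL.

68.3 dB SPL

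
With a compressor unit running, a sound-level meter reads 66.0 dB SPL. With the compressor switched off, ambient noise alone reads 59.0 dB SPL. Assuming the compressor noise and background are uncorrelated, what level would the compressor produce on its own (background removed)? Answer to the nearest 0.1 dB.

65.0 dB SPL

Background correction is a power subtraction:
L_src = 10·log₁₀(10^(66.0/10) − 10^(59.0/10)) = 10·log₁₀(3187000) = 65.0 dB SPL.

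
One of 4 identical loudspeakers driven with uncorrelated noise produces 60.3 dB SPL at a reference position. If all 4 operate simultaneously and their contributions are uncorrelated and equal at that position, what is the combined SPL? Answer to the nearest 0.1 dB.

66.3 dB SPL

4 equal incoherent sources raise the level by 10·log₁₀(4) = 6.02 dB.
L_total = 60.3 + 6.02 = 66.3 dB SPL.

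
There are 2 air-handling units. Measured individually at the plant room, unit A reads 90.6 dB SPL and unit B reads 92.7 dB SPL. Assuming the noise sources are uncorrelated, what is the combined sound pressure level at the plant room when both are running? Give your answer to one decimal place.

94.8 dB SPL

Incoherent sources sum as intensities:
L_total = 10·log₁₀(10^(90.6/10) + 10^(92.7/10)) = 10·log₁₀(3010000000) = 94.8 dB SPL.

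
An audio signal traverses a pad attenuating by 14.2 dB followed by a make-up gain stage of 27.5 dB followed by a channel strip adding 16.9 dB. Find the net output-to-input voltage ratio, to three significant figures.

Net gain = (−14.2) + 27.5 + 16.9 = 30.2 dB.
Voltage ratio = 10^(30.2/20) = 32.4.

32.4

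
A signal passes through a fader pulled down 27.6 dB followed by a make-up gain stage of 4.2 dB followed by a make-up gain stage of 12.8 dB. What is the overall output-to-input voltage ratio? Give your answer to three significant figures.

0.295

Net gain = (−27.6) + 4.2 + 12.8 = -10.6 dB.
Voltage ratio = 10^(-10.6/20) = 0.295.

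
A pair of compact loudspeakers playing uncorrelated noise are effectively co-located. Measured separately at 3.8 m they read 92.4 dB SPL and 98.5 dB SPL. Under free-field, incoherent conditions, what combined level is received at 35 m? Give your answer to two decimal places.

Combined at 3.8 m: 10·log₁₀(10^(92.4/10)+10^(98.5/10)) = 99.453 dB SPL.
Then apply −20·log₁₀(35/3.8) = -19.286 dB → 80.17 dB SPL.

80.17 dB SPL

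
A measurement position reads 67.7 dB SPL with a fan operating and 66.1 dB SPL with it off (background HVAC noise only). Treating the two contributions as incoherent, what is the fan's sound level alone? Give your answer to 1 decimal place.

62.6 dB SPL

Remove the background by subtracting linear intensities:
L_src = 10·log₁₀(10^(67.7/10) − 10^(66.1/10)) = 10·log₁₀(1815000) = 62.6 dB SPL.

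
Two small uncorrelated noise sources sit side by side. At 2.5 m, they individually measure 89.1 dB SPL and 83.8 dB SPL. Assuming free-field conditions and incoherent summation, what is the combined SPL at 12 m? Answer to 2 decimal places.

Combined at 2.5 m: 10·log₁₀(10^(89.1/10)+10^(83.8/10)) = 90.223 dB SPL.
Then apply −20·log₁₀(12/2.5) = -13.625 dB → 76.60 dB SPL.

76.60 dB SPL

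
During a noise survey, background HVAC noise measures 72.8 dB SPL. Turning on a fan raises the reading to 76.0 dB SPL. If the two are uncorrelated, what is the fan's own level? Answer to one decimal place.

Subtract intensities: L_src = 10·log₁₀(10^(L_total/10) − 10^(L_bg/10)).
L_src = 10·log₁₀(10^(76.0/10) − 10^(72.8/10)) = 10·log₁₀(20760000) = 73.2 dB SPL.

73.2 dB SPL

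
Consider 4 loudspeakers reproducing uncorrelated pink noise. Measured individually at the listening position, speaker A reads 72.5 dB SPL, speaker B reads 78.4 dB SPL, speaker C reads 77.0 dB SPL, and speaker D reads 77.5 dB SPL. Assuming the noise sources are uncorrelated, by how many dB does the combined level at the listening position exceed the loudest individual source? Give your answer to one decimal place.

Incoherent sources sum as intensities:
L_total = 10·log₁₀(10^(72.5/10) + 10^(78.4/10) + 10^(77.0/10) + 10^(77.5/10)) = 82.86 dB SPL.
Excess over the loudest (78.4 dB): 82.86 − 78.4 = 4.5 dB.

4.5 dB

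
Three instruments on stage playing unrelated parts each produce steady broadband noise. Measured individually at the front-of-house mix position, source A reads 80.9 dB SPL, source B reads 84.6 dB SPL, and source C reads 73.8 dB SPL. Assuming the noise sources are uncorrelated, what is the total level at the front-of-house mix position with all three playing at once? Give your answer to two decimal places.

86.39 dB SPL

Uncorrelated sources add in intensity (power), not in dB.
L_total = 10·log₁₀(10^(80.9/10) + 10^(84.6/10) + 10^(73.8/10)) = 10·log₁₀(435400000) = 86.39 dB SPL.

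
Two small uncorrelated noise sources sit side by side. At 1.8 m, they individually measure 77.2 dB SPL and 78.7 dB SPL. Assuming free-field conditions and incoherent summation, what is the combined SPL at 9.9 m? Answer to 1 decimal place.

Combined at 1.8 m: 10·log₁₀(10^(77.2/10)+10^(78.7/10)) = 81.02 dB SPL.
Then apply −20·log₁₀(9.9/1.8) = -14.81 dB → 66.2 dB SPL.

66.2 dB SPL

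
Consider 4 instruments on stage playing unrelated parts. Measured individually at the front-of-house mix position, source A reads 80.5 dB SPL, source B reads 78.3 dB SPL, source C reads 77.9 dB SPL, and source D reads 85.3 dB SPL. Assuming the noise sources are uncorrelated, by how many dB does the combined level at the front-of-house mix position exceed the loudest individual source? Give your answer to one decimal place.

Uncorrelated sources add in intensity (power), not in dB.
L_total = 10·log₁₀(10^(80.5/10) + 10^(78.3/10) + 10^(77.9/10) + 10^(85.3/10)) = 87.64 dB SPL.
Excess over the loudest (85.3 dB): 87.64 − 85.3 = 2.3 dB.

2.3 dB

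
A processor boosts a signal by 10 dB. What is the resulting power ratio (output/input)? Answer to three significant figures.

10.0

Power ratio = 10^(dB/10).
10^(10/10) = 10^(1.000) = 10.0.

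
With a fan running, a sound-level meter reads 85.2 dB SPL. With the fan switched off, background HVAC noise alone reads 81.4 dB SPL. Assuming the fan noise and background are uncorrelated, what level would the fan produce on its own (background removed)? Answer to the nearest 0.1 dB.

82.9 dB SPL

Remove the background by subtracting linear intensities:
L_src = 10·log₁₀(10^(85.2/10) − 10^(81.4/10)) = 10·log₁₀(193100000) = 82.9 dB SPL.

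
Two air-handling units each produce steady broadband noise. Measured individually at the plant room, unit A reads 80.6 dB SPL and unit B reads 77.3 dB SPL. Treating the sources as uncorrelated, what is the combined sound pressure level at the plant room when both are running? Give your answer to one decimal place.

Add the sources as powers (linear), then convert back to dB:
L_total = 10·log₁₀(10^(80.6/10) + 10^(77.3/10)) = 10·log₁₀(168500000) = 82.3 dB SPL.

82.3 dB SPL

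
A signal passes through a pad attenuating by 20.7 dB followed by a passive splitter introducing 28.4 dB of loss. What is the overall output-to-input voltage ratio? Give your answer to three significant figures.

Net gain = (−20.7) + (−28.4) = -49.1 dB.
Voltage ratio = 10^(-49.1/20) = 0.00351.

0.00351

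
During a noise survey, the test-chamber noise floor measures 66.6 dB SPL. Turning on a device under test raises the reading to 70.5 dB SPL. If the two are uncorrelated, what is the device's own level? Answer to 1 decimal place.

68.2 dB SPL

Remove the background by subtracting linear intensities:
L_src = 10·log₁₀(10^(70.5/10) − 10^(66.6/10)) = 10·log₁₀(6649000) = 68.2 dB SPL.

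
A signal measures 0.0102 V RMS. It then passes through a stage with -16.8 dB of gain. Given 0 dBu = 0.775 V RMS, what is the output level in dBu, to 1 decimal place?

Input level: 20·log₁₀(0.0102/0.775) = -37.61 dBu.
Output: -37.61 − 16.8 = -54.4 dBu.

-54.4 dBu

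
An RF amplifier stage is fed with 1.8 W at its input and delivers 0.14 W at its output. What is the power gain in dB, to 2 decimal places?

For a power ratio, dB = 10·log₁₀(P₂/P₁).
10·log₁₀(0.14/1.8) = 10·log₁₀(0.07778) = -11.09 dB.

-11.09 dB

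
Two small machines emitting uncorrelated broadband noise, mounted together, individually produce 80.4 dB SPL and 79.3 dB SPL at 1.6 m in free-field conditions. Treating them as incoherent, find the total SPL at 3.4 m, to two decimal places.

76.35 dB SPL

Combined at 1.6 m: 10·log₁₀(10^(80.4/10)+10^(79.3/10)) = 82.895 dB SPL.
Then apply −20·log₁₀(3.4/1.6) = -6.547 dB → 76.35 dB SPL.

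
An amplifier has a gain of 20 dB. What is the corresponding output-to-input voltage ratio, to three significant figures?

10.0

Voltage ratio = 10^(dB/20).
10^(20/20) = 10^(1.000) = 10.0.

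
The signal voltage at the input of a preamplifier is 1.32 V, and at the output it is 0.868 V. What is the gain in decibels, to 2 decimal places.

-3.64 dB

Voltage is an amplitude quantity, so gain = 20·log₁₀(V_out/V_in).
20·log₁₀(0.868/1.32) = 20·log₁₀(0.6576) = -3.64 dB.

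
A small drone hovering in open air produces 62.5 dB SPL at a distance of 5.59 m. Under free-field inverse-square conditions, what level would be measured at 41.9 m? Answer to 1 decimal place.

Free-field point source: level drops by 20·log₁₀ of the distance ratio.
ΔL = −20·log₁₀(41.9/5.59) = -17.50 dB, so L₂ = 62.5 + (-17.50) = 45.0 dB SPL.

45.0 dB SPL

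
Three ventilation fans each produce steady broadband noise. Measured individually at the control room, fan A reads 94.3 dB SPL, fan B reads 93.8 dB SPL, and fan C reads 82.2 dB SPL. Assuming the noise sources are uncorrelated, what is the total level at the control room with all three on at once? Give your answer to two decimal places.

Uncorrelated sources add in intensity (power), not in dB.
L_total = 10·log₁₀(10^(94.3/10) + 10^(93.8/10) + 10^(82.2/10)) = 10·log₁₀(5256000000) = 97.21 dB SPL.

97.21 dB SPL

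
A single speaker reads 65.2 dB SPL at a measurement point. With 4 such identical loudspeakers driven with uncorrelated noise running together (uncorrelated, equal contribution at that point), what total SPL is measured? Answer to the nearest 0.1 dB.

71.2 dB SPL

4 equal incoherent sources raise the level by 10·log₁₀(4) = 6.02 dB.
L_total = 65.2 + 6.02 = 71.2 dB SPL.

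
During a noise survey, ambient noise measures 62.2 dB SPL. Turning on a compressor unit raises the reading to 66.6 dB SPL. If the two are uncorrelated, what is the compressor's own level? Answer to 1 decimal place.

64.6 dB SPL

Remove the background by subtracting linear intensities:
L_src = 10·log₁₀(10^(66.6/10) − 10^(62.2/10)) = 10·log₁₀(2911000) = 64.6 dB SPL.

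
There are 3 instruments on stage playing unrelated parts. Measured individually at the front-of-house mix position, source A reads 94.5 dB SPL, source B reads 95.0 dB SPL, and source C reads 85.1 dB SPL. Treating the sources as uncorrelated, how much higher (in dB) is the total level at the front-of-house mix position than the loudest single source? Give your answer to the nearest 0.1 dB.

Add the sources as powers (linear), then convert back to dB:
L_total = 10·log₁₀(10^(94.5/10) + 10^(95.0/10) + 10^(85.1/10)) = 98.00 dB SPL.
Excess over the loudest (95.0 dB): 98.00 − 95.0 = 3.0 dB.

3.0 dB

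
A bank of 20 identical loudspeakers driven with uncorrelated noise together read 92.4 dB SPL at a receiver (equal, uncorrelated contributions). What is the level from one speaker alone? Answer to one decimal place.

79.4 dB SPL

20 equal incoherent sources add 10·log₁₀(20) = 13.01 dB over one source.
L_one = 92.4 − 13.01 = 79.4 dB SPL.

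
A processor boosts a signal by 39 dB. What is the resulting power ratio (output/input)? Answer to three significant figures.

Power ratio = 10^(dB/10).
10^(39/10) = 10^(3.900) = 7940.

7940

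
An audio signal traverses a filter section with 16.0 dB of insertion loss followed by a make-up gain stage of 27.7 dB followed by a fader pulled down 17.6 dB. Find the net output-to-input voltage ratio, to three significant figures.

Net gain = (−16.0) + 27.7 + (−17.6) = -5.9 dB.
Voltage ratio = 10^(-5.9/20) = 0.507.

0.507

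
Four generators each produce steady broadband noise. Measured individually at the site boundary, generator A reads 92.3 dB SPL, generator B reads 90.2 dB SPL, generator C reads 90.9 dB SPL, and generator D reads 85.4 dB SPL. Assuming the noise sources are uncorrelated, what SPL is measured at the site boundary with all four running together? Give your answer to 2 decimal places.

96.36 dB SPL

Uncorrelated sources add in intensity (power), not in dB.
L_total = 10·log₁₀(10^(92.3/10) + 10^(90.2/10) + 10^(90.9/10) + 10^(85.4/10)) = 10·log₁₀(4322000000) = 96.36 dB SPL.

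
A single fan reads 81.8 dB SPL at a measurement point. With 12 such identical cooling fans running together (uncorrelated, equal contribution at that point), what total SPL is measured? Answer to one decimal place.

12 equal incoherent sources raise the level by 10·log₁₀(12) = 10.79 dB.
L_total = 81.8 + 10.79 = 92.6 dB SPL.

92.6 dB SPL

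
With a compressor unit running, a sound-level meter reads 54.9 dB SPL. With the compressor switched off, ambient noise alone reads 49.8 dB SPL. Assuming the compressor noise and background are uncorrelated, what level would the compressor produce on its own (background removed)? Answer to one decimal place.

Subtract intensities: L_src = 10·log₁₀(10^(L_total/10) − 10^(L_bg/10)).
L_src = 10·log₁₀(10^(54.9/10) − 10^(49.8/10)) = 10·log₁₀(213500) = 53.3 dB SPL.

53.3 dB SPL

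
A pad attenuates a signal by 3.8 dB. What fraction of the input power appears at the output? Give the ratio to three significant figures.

Power ratio = 10^(dB/10).
10^(-3.8/10) = 10^(-0.3800) = 0.417.

0.417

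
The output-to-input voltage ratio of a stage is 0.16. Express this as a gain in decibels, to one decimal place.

-15.9 dB

Voltage ratio → dB uses the 20·log₁₀ form:
20·log₁₀(0.16) = -15.9 dB.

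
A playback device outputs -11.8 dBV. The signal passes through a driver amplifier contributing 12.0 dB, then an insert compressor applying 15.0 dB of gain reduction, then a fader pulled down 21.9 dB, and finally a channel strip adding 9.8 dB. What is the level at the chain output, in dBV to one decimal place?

-26.9 dBV

Gain stages sum in dB:
-11.8 + 12.0 − 15.0 − 21.9 + 9.8 = -26.9 dBV.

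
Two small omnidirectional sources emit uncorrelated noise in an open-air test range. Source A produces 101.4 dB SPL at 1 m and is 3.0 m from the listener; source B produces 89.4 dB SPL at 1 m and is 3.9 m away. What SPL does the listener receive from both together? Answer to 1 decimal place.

At the listener: L_A = 101.4 − 20·log₁₀(3.0) = 91.86 dB; L_B = 89.4 − 20·log₁₀(3.9) = 77.58 dB.
Combined: 10·log₁₀(10^(91.86/10)+10^(77.58/10)) = 92.0 dB SPL.

92.0 dB SPL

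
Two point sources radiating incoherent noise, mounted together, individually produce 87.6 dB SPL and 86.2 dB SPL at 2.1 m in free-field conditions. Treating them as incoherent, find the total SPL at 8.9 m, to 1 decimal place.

Combined at 2.1 m: 10·log₁₀(10^(87.6/10)+10^(86.2/10)) = 89.97 dB SPL.
Then apply −20·log₁₀(8.9/2.1) = -12.54 dB → 77.4 dB SPL.

77.4 dB SPL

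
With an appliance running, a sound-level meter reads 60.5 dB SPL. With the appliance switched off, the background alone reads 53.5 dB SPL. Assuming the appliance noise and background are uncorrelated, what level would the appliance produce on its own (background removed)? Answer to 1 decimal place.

Remove the background by subtracting linear intensities:
L_src = 10·log₁₀(10^(60.5/10) − 10^(53.5/10)) = 10·log₁₀(898100) = 59.5 dB SPL.

59.5 dB SPL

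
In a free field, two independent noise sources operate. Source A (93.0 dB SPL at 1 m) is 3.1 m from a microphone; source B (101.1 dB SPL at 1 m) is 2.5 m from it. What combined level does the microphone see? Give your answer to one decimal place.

93.6 dB SPL

At the listener: L_A = 93.0 − 20·log₁₀(3.1) = 83.17 dB; L_B = 101.1 − 20·log₁₀(2.5) = 93.14 dB.
Combined: 10·log₁₀(10^(83.17/10)+10^(93.14/10)) = 93.6 dB SPL.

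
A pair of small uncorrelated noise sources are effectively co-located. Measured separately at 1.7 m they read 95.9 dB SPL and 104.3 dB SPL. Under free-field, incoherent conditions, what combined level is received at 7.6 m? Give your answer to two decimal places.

Combined at 1.7 m: 10·log₁₀(10^(95.9/10)+10^(104.3/10)) = 104.886 dB SPL.
Then apply −20·log₁₀(7.6/1.7) = -13.007 dB → 91.88 dB SPL.

91.88 dB SPL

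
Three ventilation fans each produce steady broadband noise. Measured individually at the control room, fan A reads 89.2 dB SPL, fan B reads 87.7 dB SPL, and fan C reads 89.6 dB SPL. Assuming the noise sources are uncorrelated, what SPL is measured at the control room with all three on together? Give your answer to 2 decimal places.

93.68 dB SPL

Uncorrelated sources add in intensity (power), not in dB.
L_total = 10·log₁₀(10^(89.2/10) + 10^(87.7/10) + 10^(89.6/10)) = 10·log₁₀(2333000000) = 93.68 dB SPL.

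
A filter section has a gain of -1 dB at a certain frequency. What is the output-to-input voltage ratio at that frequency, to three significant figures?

0.891

Voltage ratio = 10^(dB/20).
10^(-1/20) = 10^(-0.05000) = 0.891.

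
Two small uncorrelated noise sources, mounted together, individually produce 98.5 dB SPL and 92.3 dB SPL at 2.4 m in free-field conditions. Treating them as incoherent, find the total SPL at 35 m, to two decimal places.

Combined at 2.4 m: 10·log₁₀(10^(98.5/10)+10^(92.3/10)) = 99.434 dB SPL.
Then apply −20·log₁₀(35/2.4) = -23.277 dB → 76.16 dB SPL.

76.16 dB SPL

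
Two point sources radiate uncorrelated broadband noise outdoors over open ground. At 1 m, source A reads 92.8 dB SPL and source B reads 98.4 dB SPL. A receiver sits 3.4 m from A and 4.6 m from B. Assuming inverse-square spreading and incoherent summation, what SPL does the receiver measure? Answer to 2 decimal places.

At the listener: L_A = 92.8 − 20·log₁₀(3.4) = 82.170 dB; L_B = 98.4 − 20·log₁₀(4.6) = 85.145 dB.
Combined: 10·log₁₀(10^(82.170/10)+10^(85.145/10)) = 86.92 dB SPL.

86.92 dB SPL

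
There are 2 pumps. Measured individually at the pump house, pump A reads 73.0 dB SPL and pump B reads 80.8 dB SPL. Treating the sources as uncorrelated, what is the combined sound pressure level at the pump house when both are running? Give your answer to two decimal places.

Uncorrelated sources add in intensity (power), not in dB.
L_total = 10·log₁₀(10^(73.0/10) + 10^(80.8/10)) = 10·log₁₀(140200000) = 81.47 dB SPL.

81.47 dB SPL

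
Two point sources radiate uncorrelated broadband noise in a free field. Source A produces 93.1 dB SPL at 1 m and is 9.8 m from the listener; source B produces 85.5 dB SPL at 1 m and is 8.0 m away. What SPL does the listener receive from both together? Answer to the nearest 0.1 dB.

At the listener: L_A = 93.1 − 20·log₁₀(9.8) = 73.28 dB; L_B = 85.5 − 20·log₁₀(8.0) = 67.44 dB.
Combined: 10·log₁₀(10^(73.28/10)+10^(67.44/10)) = 74.3 dB SPL.

74.3 dB SPL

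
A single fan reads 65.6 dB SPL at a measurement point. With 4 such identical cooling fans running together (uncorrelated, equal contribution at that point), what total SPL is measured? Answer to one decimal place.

4 equal incoherent sources raise the level by 10·log₁₀(4) = 6.02 dB.
L_total = 65.6 + 6.02 = 71.6 dB SPL.

71.6 dB SPL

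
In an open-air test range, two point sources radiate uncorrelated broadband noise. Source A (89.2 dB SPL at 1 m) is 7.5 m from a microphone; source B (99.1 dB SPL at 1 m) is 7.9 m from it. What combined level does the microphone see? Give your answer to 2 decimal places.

81.61 dB SPL

At the listener: L_A = 89.2 − 20·log₁₀(7.5) = 71.699 dB; L_B = 99.1 − 20·log₁₀(7.9) = 81.147 dB.
Combined: 10·log₁₀(10^(71.699/10)+10^(81.147/10)) = 81.61 dB SPL.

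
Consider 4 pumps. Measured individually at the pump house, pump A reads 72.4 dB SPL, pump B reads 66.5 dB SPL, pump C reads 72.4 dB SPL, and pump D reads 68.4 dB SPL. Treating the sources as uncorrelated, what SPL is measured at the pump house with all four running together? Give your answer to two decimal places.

76.64 dB SPL

Uncorrelated sources add in intensity (power), not in dB.
L_total = 10·log₁₀(10^(72.4/10) + 10^(66.5/10) + 10^(72.4/10) + 10^(68.4/10)) = 10·log₁₀(46140000) = 76.64 dB SPL.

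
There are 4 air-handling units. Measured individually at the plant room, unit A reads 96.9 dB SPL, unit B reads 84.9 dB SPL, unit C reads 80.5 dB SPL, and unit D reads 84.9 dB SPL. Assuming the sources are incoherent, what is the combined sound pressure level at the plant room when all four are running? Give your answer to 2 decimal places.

97.50 dB SPL

Incoherent sources sum as intensities:
L_total = 10·log₁₀(10^(96.9/10) + 10^(84.9/10) + 10^(80.5/10) + 10^(84.9/10)) = 10·log₁₀(5628000000) = 97.50 dB SPL.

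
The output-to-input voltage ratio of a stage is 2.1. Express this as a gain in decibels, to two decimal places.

Voltage ratio → dB uses the 20·log₁₀ form:
20·log₁₀(2.1) = 6.44 dB.

6.44 dB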